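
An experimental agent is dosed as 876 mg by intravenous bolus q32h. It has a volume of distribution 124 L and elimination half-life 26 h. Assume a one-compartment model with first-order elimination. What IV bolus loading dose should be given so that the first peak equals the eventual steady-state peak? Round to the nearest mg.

f = (1/2)^(32/26) ≈ 0.426090; accumulation ratio R = 1/(1−f) ≈ 1.74243.
Loading dose to hit Cmax,ss on first dose: D_load = D_maint·R ≈ 876 × 1.74243 ≈ 1526.37 mg.

1526 mg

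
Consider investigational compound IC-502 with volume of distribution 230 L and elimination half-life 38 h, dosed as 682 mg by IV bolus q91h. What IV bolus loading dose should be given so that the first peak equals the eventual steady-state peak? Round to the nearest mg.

f = (1/2)^(91/38) ≈ 0.190157; accumulation ratio R = 1/(1−f) ≈ 1.23481.
Loading dose to hit Cmax,ss on first dose: D_load = D_maint·R ≈ 682 × 1.23481 ≈ 842.14 mg.

842 mg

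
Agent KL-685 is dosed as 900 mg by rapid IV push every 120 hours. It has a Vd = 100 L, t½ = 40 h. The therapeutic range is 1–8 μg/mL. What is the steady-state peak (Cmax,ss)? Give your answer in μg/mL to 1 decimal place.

The dosing interval is 3 half-lives, so f = 2^(−3) = 0.125.
At steady state, R = 1/(1 − 0.125) = 8/7.
Single-dose peak C₀ = D/Vd = 900/100 = 9 μg/mL.
Steady-state peak Cmax,ss = C₀·R = 9 × 8/7 ≈ 10.286 μg/mL.
Peak 10.3 μg/mL vs MTC 8 μg/mL: exceeds toxic threshold.

10.3 μg/mL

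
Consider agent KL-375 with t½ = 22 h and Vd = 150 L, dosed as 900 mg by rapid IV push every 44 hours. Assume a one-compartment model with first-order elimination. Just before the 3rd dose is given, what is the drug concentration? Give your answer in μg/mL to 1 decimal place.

f = (1/2)^(τ/t½) = (1/2)^(44/22) ≈ 0.2500.
C₀ = D/Vd = 900/150 ≈ 6.000 μg/mL.
Before the 3rd dose, 2 doses have been given. Superposition: Cmin = C₀·(f + f²).
≈ 6.000 × (0.2500 + 0.0625) ≈ 6.000 × 0.3125 ≈ 1.875 μg/mL.

1.9 μg/mL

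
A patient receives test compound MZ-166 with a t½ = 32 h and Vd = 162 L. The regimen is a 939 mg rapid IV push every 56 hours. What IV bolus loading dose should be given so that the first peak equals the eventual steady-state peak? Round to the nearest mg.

f = (1/2)^(56/32) ≈ 0.297302; accumulation ratio R = 1/(1−f) ≈ 1.42309.
Loading dose to hit Cmax,ss on first dose: D_load = D_maint·R ≈ 939 × 1.42309 ≈ 1336.28 mg.

1336 mg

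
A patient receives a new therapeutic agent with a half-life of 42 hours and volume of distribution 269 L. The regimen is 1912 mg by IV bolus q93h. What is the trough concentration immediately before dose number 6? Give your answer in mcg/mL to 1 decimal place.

f = (1/2)^(τ/t½) = (1/2)^(93/42) ≈ 0.2155.
C₀ = D/Vd = 1912/269 ≈ 7.108 mcg/mL.
Before the 6th dose, 5 doses have been given. Superposition: Cmin = C₀·(f + f² + … + f^5).
≈ 7.108 × (0.2155 + 0.0464 + 0.0100 + 0.0022 + 0.0005) ≈ 7.108 × 0.2746 ≈ 1.952 mcg/mL.

2.0 mcg/mL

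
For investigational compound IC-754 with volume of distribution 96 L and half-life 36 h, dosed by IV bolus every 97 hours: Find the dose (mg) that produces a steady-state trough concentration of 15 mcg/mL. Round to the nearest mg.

τ/t½ = 97/36 ≈ 2.6944, so f = (1/2)^(97/36) ≈ 0.154487.
Cmin,ss = (D/Vd)·f/(1−f), so D = Cmin,ss·Vd·(1−f)/f.
D = 15 × 96 × (1−f)/f ≈ 15 × 96 × 5.47304 ≈ 7881.18 mg.

7881 mg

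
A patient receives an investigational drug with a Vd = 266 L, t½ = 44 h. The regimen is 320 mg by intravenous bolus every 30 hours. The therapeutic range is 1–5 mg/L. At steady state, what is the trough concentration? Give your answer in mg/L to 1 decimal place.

Over one 30-h interval, 30/44 ≈ 0.68182 half-lives elapse, leaving f ≈ 0.6234 of each dose.
At steady state, accumulation factor R = 1/(1 − e^(−kτ)) ≈ 2.6553.
Each bolus raises the concentration by D/Vd = 320/266 ≈ 1.203 mg/L.
Cmax,ss = C₀/(1 − f) ≈ 1.203/0.3766 ≈ 3.194 mg/L.
One interval later, Cmin,ss = Cmax,ss·e^(−kτ) ≈ 3.194 × 0.6234 ≈ 1.991 mg/L.
Trough 2.0 mg/L vs MEC 1 mg/L: adequate.

2.0 mg/L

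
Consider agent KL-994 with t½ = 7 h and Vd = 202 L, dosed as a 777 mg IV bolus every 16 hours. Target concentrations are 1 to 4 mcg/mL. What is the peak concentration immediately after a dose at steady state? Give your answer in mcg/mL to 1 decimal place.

4.8 mcg/mL

τ/t½ = 16/7 ≈ 2.2857, so fraction remaining f = (1/2)^(16/7) ≈ 0.2051.
Accumulation ratio R = 1/(1 − f) ≈ 1/0.7949 ≈ 1.2580.
Single-dose peak C₀ = D/Vd = 777/202 ≈ 3.847 mcg/mL.
Steady-state peak Cmax,ss = C₀·R ≈ 3.847 × 1.2580 ≈ 4.840 mcg/mL.
Peak 4.8 mcg/mL vs MTC 4 mcg/mL: exceeds toxic threshold.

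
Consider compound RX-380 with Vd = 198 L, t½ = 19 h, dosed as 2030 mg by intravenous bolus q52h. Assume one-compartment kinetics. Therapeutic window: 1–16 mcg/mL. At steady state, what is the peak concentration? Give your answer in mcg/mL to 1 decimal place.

12.1 mcg/mL

Over one 52-h interval, 52/19 ≈ 2.7368 half-lives elapse, leaving f ≈ 0.1500 of each dose.
Accumulation ratio R = 1/(1 − f) ≈ 1/0.8500 ≈ 1.1765.
Each bolus raises the concentration by D/Vd = 2030/198 ≈ 10.253 mcg/mL.
Steady-state peak Cmax,ss = C₀·R ≈ 10.253 × 1.1765 ≈ 12.063 mcg/mL.
Peak 12.1 mcg/mL vs MTC 16 mcg/mL: below toxic threshold.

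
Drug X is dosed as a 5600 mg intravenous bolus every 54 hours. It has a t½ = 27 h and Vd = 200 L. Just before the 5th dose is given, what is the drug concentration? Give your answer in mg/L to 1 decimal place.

9.3 mg/L

f = (1/2)^(τ/t½) = (1/2)^(54/27) ≈ 0.2500.
C₀ = D/Vd = 5600/200 ≈ 28.000 mg/L.
Before the 5th dose, 4 doses have been given. Superposition: Cmin = C₀·(f + f² + … + f^4).
≈ 28.000 × (0.2500 + 0.0625 + 0.0156 + 0.0039) ≈ 28.000 × 0.3320 ≈ 9.296 mg/L.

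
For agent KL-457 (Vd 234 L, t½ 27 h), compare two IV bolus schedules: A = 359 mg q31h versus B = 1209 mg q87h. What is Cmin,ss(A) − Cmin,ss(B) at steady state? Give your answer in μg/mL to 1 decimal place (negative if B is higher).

0.6 μg/mL

Regimen A: f = (1/2)^(31/27) ≈ 0.4512; Cmin,ss = (359/234)·f/(1−f) ≈ 1.261 μg/mL.
Regimen B: f = (1/2)^(87/27) ≈ 0.1072; Cmin,ss = (1209/234)·f/(1−f) ≈ 0.620 μg/mL.
Difference ≈ 1.261 − 0.620 ≈ 0.641 μg/mL.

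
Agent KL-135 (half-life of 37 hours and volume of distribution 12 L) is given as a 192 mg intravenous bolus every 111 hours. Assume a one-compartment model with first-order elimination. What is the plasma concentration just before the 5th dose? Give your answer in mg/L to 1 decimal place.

2.3 mg/L

f = (1/2)^(τ/t½) = (1/2)^(111/37) ≈ 0.1250.
C₀ = D/Vd = 192/12 ≈ 16.000 mg/L.
Before the 5th dose, 4 doses have been given. Superposition: Cmin = C₀·(f + f² + … + f^4).
≈ 16.000 × (0.1250 + 0.0156 + 0.0020 + 0.0002) ≈ 16.000 × 0.1428 ≈ 2.285 mg/L.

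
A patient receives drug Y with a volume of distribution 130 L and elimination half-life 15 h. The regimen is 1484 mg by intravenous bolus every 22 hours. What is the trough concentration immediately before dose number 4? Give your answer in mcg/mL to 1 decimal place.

f = (1/2)^(τ/t½) = (1/2)^(22/15) ≈ 0.3618.
C₀ = D/Vd = 1484/130 ≈ 11.415 mcg/mL.
Before the 4th dose, 3 doses have been given. Superposition: Cmin = C₀·(f + f² + … + f^3).
≈ 11.415 × (0.3618 + 0.1309 + 0.0474) ≈ 11.415 × 0.5401 ≈ 6.165 mcg/mL.

6.2 mcg/mL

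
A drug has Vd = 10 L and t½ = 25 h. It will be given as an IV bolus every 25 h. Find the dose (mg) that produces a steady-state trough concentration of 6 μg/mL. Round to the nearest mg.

τ/t½ = 25/25 ≈ 1, so f = (1/2)^(25/25) ≈ 0.500000.
Cmin,ss = (D/Vd)·f/(1−f), so D = Cmin,ss·Vd·(1−f)/f.
D = 6 × 10 × (1−f)/f ≈ 6 × 10 × 1.00000 ≈ 60.00 mg.

60 mg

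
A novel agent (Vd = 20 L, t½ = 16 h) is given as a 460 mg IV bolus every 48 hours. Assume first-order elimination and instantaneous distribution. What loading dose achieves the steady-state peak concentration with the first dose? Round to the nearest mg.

f = (1/2)^(48/16) ≈ 0.125000; accumulation ratio R = 1/(1−f) ≈ 1.14286.
Loading dose to hit Cmax,ss on first dose: D_load = D_maint·R ≈ 460 × 1.14286 ≈ 525.72 mg.

526 mg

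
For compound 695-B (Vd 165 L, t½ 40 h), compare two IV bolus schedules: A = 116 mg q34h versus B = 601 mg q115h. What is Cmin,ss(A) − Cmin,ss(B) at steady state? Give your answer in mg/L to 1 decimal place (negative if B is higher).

Regimen A: f = (1/2)^(34/40) ≈ 0.5548; Cmin,ss = (116/165)·f/(1−f) ≈ 0.876 mg/L.
Regimen B: f = (1/2)^(115/40) ≈ 0.1363; Cmin,ss = (601/165)·f/(1−f) ≈ 0.575 mg/L.
Difference ≈ 0.876 − 0.575 ≈ 0.301 mg/L.

0.3 mg/L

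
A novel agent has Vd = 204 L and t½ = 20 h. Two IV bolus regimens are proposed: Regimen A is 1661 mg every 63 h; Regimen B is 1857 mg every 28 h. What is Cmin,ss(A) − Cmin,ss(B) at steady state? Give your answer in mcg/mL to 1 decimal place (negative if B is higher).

Regimen A: f = (1/2)^(63/20) ≈ 0.1127; Cmin,ss = (1661/204)·f/(1−f) ≈ 1.034 mcg/mL.
Regimen B: f = (1/2)^(28/20) ≈ 0.3789; Cmin,ss = (1857/204)·f/(1−f) ≈ 5.553 mcg/mL.
Difference ≈ 1.034 − 5.553 ≈ -4.519 mcg/mL.

-4.5 mcg/mL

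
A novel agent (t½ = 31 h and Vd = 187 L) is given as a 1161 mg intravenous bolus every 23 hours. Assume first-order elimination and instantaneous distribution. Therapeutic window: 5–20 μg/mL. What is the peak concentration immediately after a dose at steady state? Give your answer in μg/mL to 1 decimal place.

Over one 23-h interval, 23/31 ≈ 0.74194 half-lives elapse, leaving f ≈ 0.5979 of each dose.
At steady state, accumulation factor R = 1/(1 − e^(−kτ)) ≈ 2.4869.
Single-dose peak C₀ = D/Vd = 1161/187 ≈ 6.209 μg/mL.
Steady-state peak Cmax,ss = C₀·R ≈ 6.209 × 2.4869 ≈ 15.441 μg/mL.
Peak 15.4 μg/mL vs MTC 20 μg/mL: below toxic threshold.

15.4 μg/mL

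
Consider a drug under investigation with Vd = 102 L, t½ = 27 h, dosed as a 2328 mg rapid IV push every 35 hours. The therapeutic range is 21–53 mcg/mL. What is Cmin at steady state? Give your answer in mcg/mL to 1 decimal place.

Over one 35-h interval, 35/27 ≈ 1.2963 half-lives elapse, leaving f ≈ 0.4072 of each dose.
Each bolus raises the concentration by D/Vd = 2328/102 ≈ 22.824 mcg/mL.
Steady-state trough Cmin,ss = C₀·f/(1−f) ≈ 22.824 × 0.4072/0.5928 ≈ 15.678 mcg/mL.
Trough 15.7 mcg/mL vs MEC 21 mcg/mL: subtherapeutic.

15.7 mcg/mL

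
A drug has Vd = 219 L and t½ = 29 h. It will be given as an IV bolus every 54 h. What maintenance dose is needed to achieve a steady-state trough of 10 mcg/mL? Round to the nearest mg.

τ/t½ = 54/29 ≈ 1.8621, so f = (1/2)^(54/29) ≈ 0.275082.
Cmin,ss = (D/Vd)·f/(1−f), so D = Cmin,ss·Vd·(1−f)/f.
D = 10 × 219 × (1−f)/f ≈ 10 × 219 × 2.63528 ≈ 5771.26 mg.

5771 mg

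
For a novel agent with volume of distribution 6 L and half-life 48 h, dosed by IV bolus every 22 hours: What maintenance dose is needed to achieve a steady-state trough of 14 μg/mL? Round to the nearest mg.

τ/t½ = 22/48 ≈ 0.45833, so f = (1/2)^(22/48) ≈ 0.727827.
Cmin,ss = (D/Vd)·f/(1−f), so D = Cmin,ss·Vd·(1−f)/f.
D = 14 × 6 × (1−f)/f ≈ 14 × 6 × 0.37395 ≈ 31.41 mg.

31 mg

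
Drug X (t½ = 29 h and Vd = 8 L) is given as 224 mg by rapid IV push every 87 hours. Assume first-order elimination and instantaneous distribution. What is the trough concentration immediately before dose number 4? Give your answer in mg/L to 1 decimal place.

f = (1/2)^(τ/t½) = (1/2)^(87/29) ≈ 0.1250.
C₀ = D/Vd = 224/8 ≈ 28.000 mg/L.
Before the 4th dose, 3 doses have been given. Superposition: Cmin = C₀·(f + f² + … + f^3).
≈ 28.000 × (0.1250 + 0.0156 + 0.0020) ≈ 28.000 × 0.1426 ≈ 3.993 mg/L.

4.0 mg/L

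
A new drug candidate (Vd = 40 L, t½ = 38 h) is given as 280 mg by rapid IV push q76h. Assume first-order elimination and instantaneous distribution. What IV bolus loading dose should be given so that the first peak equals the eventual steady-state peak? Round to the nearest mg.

373 mg

f = (1/2)^(76/38) ≈ 0.250000; accumulation ratio R = 1/(1−f) ≈ 1.33333.
Loading dose to hit Cmax,ss on first dose: D_load = D_maint·R ≈ 280 × 1.33333 ≈ 373.33 mg.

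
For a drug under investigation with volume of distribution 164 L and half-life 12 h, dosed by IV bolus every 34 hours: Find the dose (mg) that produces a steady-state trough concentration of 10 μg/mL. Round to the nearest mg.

10049 mg

τ/t½ = 34/12 ≈ 2.8333, so f = (1/2)^(34/12) ≈ 0.140308.
Cmin,ss = (D/Vd)·f/(1−f), so D = Cmin,ss·Vd·(1−f)/f.
D = 10 × 164 × (1−f)/f ≈ 10 × 164 × 6.12718 ≈ 10048.58 mg.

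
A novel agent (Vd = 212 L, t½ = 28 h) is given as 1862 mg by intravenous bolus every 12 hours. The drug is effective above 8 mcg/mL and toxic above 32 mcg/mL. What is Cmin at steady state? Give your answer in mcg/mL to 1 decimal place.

k = ln2/t½ = ln2/28 ≈ 0.024755 h⁻¹; fraction remaining f = e^(−kτ) = e^(−0.024755×12) ≈ 0.7430.
Single-dose peak C₀ = D/Vd = 1862/212 ≈ 8.783 mcg/mL.
Steady-state trough Cmin,ss = C₀·f/(1−f) ≈ 8.783 × 0.7430/0.2570 ≈ 25.392 mcg/mL.
Trough 25.4 mcg/mL vs MEC 8 mcg/mL: adequate.

25.4 mcg/mL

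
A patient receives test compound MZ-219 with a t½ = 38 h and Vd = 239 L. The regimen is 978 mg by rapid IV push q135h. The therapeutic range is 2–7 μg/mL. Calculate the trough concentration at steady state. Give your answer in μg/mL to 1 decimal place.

Over one 135-h interval, 135/38 ≈ 3.5526 half-lives elapse, leaving f ≈ 0.0852 of each dose.
Accumulation ratio R = 1/(1 − f) ≈ 1/0.9148 ≈ 1.0931.
Each bolus raises the concentration by D/Vd = 978/239 ≈ 4.092 μg/mL.
Steady-state peak Cmax,ss = C₀·R ≈ 4.092 × 1.0931 ≈ 4.473 μg/mL.
One interval later, Cmin,ss = Cmax,ss·e^(−kτ) ≈ 4.473 × 0.0852 ≈ 0.381 μg/mL.
Trough 0.4 μg/mL vs MEC 2 μg/mL: subtherapeutic.

0.4 μg/mL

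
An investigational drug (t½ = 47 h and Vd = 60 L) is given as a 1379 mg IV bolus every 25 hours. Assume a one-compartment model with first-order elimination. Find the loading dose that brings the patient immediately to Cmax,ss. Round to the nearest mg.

4472 mg

f = (1/2)^(25/47) ≈ 0.691636; accumulation ratio R = 1/(1−f) ≈ 3.24292.
Loading dose to hit Cmax,ss on first dose: D_load = D_maint·R ≈ 1379 × 3.24292 ≈ 4471.99 mg.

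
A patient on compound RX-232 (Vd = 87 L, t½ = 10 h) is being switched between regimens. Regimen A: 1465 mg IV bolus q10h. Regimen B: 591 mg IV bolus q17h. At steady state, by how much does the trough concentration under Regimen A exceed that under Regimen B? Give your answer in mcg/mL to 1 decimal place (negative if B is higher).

Regimen A: f = (1/2)^(10/10) ≈ 0.5000; Cmin,ss = (1465/87)·f/(1−f) ≈ 16.839 mcg/mL.
Regimen B: f = (1/2)^(17/10) ≈ 0.3078; Cmin,ss = (591/87)·f/(1−f) ≈ 3.021 mcg/mL.
Difference ≈ 16.839 − 3.021 ≈ 13.818 mcg/mL.

13.8 mcg/mL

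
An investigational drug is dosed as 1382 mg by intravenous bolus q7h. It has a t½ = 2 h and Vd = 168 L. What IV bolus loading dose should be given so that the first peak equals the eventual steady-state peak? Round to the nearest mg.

1516 mg

f = (1/2)^(7/2) ≈ 0.088388; accumulation ratio R = 1/(1−f) ≈ 1.09696.
Loading dose to hit Cmax,ss on first dose: D_load = D_maint·R ≈ 1382 × 1.09696 ≈ 1516.00 mg.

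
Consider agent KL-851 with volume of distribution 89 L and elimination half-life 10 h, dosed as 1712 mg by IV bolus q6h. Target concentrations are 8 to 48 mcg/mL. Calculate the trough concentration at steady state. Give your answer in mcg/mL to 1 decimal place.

37.3 mcg/mL

k = ln2/t½ = ln2/10 ≈ 0.069315 h⁻¹; fraction remaining f = e^(−kτ) = e^(−0.069315×6) ≈ 0.6598.
Accumulation ratio R = 1/(1 − f) ≈ 1/0.3402 ≈ 2.9394.
Single-dose peak C₀ = D/Vd = 1712/89 ≈ 19.236 mcg/mL.
Steady-state peak Cmax,ss = C₀·R ≈ 19.236 × 2.9394 ≈ 56.542 mcg/mL.
Steady-state trough Cmin,ss = Cmax,ss·f ≈ 56.542 × 0.6598 ≈ 37.306 mcg/mL.
Trough 37.3 mcg/mL vs MEC 8 mcg/mL: adequate.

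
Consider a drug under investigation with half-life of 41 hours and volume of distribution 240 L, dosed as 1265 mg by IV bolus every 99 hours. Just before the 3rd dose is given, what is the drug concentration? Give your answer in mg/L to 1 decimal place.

f = (1/2)^(τ/t½) = (1/2)^(99/41) ≈ 0.1876.
C₀ = D/Vd = 1265/240 ≈ 5.271 mg/L.
Before the 3rd dose, 2 doses have been given. Superposition: Cmin = C₀·(f + f²).
≈ 5.271 × (0.1876 + 0.0352) ≈ 5.271 × 0.2228 ≈ 1.174 mg/L.

1.2 mg/L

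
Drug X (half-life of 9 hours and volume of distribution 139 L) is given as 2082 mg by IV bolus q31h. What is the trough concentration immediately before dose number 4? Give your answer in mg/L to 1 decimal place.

f = (1/2)^(τ/t½) = (1/2)^(31/9) ≈ 0.0919.
C₀ = D/Vd = 2082/139 ≈ 14.978 mg/L.
Before the 4th dose, 3 doses have been given. Superposition: Cmin = C₀·(f + f² + … + f^3).
≈ 14.978 × (0.0919 + 0.0084 + 0.0008) ≈ 14.978 × 0.1011 ≈ 1.514 mg/L.

1.5 mg/L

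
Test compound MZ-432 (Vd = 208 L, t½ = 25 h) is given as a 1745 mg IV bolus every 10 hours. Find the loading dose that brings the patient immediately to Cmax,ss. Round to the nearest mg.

7207 mg

f = (1/2)^(10/25) ≈ 0.757858; accumulation ratio R = 1/(1−f) ≈ 4.12981.
Loading dose to hit Cmax,ss on first dose: D_load = D_maint·R ≈ 1745 × 4.12981 ≈ 7206.52 mg.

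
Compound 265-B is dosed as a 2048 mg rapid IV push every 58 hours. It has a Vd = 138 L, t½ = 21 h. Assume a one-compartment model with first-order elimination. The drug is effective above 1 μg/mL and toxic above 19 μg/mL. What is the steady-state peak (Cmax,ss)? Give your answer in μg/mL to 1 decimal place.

Over one 58-h interval, 58/21 ≈ 2.7619 half-lives elapse, leaving f ≈ 0.1474 of each dose.
Accumulation ratio R = 1/(1 − f) ≈ 1/0.8526 ≈ 1.1729.
Each bolus raises the concentration by D/Vd = 2048/138 ≈ 14.841 μg/mL.
Steady-state peak Cmax,ss = C₀·R ≈ 14.841 × 1.1729 ≈ 17.407 μg/mL.
Peak 17.4 μg/mL vs MTC 19 μg/mL: below toxic threshold.

17.4 μg/mL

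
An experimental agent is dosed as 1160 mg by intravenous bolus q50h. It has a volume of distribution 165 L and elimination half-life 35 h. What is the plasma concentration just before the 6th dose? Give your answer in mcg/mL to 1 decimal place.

f = (1/2)^(τ/t½) = (1/2)^(50/35) ≈ 0.3715.
C₀ = D/Vd = 1160/165 ≈ 7.030 mcg/mL.
Before the 6th dose, 5 doses have been given. Superposition: Cmin = C₀·(f + f² + … + f^5).
≈ 7.030 × (0.3715 + 0.1380 + 0.0513 + 0.0190 + 0.0071) ≈ 7.030 × 0.5869 ≈ 4.126 mcg/mL.

4.1 mcg/mL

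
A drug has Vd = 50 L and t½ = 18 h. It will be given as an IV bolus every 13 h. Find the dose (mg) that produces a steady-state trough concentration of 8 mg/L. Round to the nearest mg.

260 mg

τ/t½ = 13/18 ≈ 0.72222, so f = (1/2)^(13/18) ≈ 0.606163.
Cmin,ss = (D/Vd)·f/(1−f), so D = Cmin,ss·Vd·(1−f)/f.
D = 8 × 50 × (1−f)/f ≈ 8 × 50 × 0.64972 ≈ 259.89 mg.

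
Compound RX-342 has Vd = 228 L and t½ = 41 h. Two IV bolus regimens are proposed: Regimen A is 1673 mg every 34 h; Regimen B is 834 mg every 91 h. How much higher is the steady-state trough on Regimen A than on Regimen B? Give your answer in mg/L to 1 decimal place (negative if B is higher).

Regimen A: f = (1/2)^(34/41) ≈ 0.5628; Cmin,ss = (1673/228)·f/(1−f) ≈ 9.446 mg/L.
Regimen B: f = (1/2)^(91/41) ≈ 0.2147; Cmin,ss = (834/228)·f/(1−f) ≈ 1.000 mg/L.
Difference ≈ 9.446 − 1.000 ≈ 8.446 mg/L.

8.4 mg/L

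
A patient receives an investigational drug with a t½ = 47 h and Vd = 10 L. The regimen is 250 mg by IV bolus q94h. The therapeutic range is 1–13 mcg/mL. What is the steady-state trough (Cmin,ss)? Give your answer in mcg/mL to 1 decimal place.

τ = 94 h = 2 half-lives, so f = (1/2)^2 = 0.25.
Accumulation ratio R = 1/(1 − f) = 1/0.75 = 4/3.
Single-dose peak C₀ = D/Vd = 250/10 = 25 mcg/mL.
Steady-state peak Cmax,ss = C₀·R = 25 × 4/3 ≈ 33.333 mcg/mL.
Steady-state trough Cmin,ss = Cmax,ss·f ≈ 33.333 × 0.25 ≈ 8.333 mcg/mL.
Trough 8.3 mcg/mL vs MEC 1 mcg/mL: adequate.

8.3 mcg/mL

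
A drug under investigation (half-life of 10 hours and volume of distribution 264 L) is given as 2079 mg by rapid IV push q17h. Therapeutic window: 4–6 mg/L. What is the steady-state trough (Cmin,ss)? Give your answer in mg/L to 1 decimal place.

τ/t½ = 17/10 ≈ 1.7, so fraction remaining f = (1/2)^(17/10) ≈ 0.3078.
Accumulation ratio R = 1/(1 − f) ≈ 1/0.6922 ≈ 1.4447.
Single-dose peak C₀ = D/Vd = 2079/264 ≈ 7.875 mg/L.
Steady-state peak Cmax,ss = C₀·R ≈ 7.875 × 1.4447 ≈ 11.377 mg/L.
One interval later, Cmin,ss = Cmax,ss·e^(−kτ) ≈ 11.377 × 0.3078 ≈ 3.502 mg/L.
Trough 3.5 mg/L vs MEC 4 mg/L: subtherapeutic.

3.5 mg/L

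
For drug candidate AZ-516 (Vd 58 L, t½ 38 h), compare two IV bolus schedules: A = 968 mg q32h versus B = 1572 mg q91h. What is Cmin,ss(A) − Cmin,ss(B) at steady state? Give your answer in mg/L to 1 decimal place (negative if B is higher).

Regimen A: f = (1/2)^(32/38) ≈ 0.5578; Cmin,ss = (968/58)·f/(1−f) ≈ 21.053 mg/L.
Regimen B: f = (1/2)^(91/38) ≈ 0.1902; Cmin,ss = (1572/58)·f/(1−f) ≈ 6.366 mg/L.
Difference ≈ 21.053 − 6.366 ≈ 14.687 mg/L.

14.7 mg/L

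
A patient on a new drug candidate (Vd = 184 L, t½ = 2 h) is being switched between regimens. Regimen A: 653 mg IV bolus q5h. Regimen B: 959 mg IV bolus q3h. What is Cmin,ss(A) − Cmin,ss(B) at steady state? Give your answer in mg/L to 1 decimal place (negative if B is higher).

Regimen A: f = (1/2)^(5/2) ≈ 0.1768; Cmin,ss = (653/184)·f/(1−f) ≈ 0.762 mg/L.
Regimen B: f = (1/2)^(3/2) ≈ 0.3536; Cmin,ss = (959/184)·f/(1−f) ≈ 2.851 mg/L.
Difference ≈ 0.762 − 2.851 ≈ -2.089 mg/L.

-2.1 mg/L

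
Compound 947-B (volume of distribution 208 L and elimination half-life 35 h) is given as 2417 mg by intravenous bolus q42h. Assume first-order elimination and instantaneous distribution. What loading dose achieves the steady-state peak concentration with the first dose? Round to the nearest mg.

f = (1/2)^(42/35) ≈ 0.435275; accumulation ratio R = 1/(1−f) ≈ 1.77077.
Loading dose to hit Cmax,ss on first dose: D_load = D_maint·R ≈ 2417 × 1.77077 ≈ 4279.95 mg.

4280 mg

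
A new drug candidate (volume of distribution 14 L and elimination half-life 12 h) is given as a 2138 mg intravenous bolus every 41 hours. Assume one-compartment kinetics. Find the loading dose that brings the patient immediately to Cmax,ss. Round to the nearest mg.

f = (1/2)^(41/12) ≈ 0.093644; accumulation ratio R = 1/(1−f) ≈ 1.10332.
Loading dose to hit Cmax,ss on first dose: D_load = D_maint·R ≈ 2138 × 1.10332 ≈ 2358.90 mg.

2359 mg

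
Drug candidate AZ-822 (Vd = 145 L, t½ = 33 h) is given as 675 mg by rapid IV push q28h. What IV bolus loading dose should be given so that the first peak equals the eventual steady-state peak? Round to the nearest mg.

f = (1/2)^(28/33) ≈ 0.555368; accumulation ratio R = 1/(1−f) ≈ 2.24905.
Loading dose to hit Cmax,ss on first dose: D_load = D_maint·R ≈ 675 × 2.24905 ≈ 1518.11 mg.

1518 mg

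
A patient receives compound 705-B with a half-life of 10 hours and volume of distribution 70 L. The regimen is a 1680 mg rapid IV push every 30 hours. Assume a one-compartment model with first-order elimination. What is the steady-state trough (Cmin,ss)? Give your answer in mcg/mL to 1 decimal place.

3.4 mcg/mL

The dosing interval is 3 half-lives, so f = 2^(−3) = 0.125.
Accumulation ratio R = 1/(1 − f) = 1/0.875 = 8/7.
Single-dose peak C₀ = D/Vd = 1680/70 = 24 mcg/mL.
Steady-state peak Cmax,ss = C₀·R = 24 × 8/7 ≈ 27.429 mcg/mL.
Steady-state trough Cmin,ss = Cmax,ss·f ≈ 27.429 × 0.125 ≈ 3.429 mcg/mL.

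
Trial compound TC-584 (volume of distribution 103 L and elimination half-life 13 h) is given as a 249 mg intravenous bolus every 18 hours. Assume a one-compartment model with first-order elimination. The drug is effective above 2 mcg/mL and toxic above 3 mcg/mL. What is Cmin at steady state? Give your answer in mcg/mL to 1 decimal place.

τ/t½ = 18/13 ≈ 1.3846, so fraction remaining f = (1/2)^(18/13) ≈ 0.3830.
Single-dose peak C₀ = D/Vd = 249/103 ≈ 2.417 mcg/mL.
Steady-state trough Cmin,ss = C₀·f/(1−f) ≈ 2.417 × 0.3830/0.6170 ≈ 1.500 mcg/mL.
Trough 1.5 mcg/mL vs MEC 2 mcg/mL: subtherapeutic.

1.5 mcg/mL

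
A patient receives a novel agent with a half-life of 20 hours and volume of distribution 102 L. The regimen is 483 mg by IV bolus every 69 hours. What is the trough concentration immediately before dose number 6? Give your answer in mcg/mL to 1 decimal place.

0.5 mcg/mL

f = (1/2)^(τ/t½) = (1/2)^(69/20) ≈ 0.0915.
C₀ = D/Vd = 483/102 ≈ 4.735 mcg/mL.
Before the 6th dose, 5 doses have been given. Superposition: Cmin = C₀·(f + f² + … + f^5).
≈ 4.735 × (0.0915 + 0.0084 + 0.0008 + 0.0001 + 0.0000) ≈ 4.735 × 0.1008 ≈ 0.477 mcg/mL.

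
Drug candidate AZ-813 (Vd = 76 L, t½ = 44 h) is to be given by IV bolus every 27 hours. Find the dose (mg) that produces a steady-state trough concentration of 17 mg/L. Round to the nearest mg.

τ/t½ = 27/44 ≈ 0.61364, so f = (1/2)^(27/44) ≈ 0.653547.
Cmin,ss = (D/Vd)·f/(1−f), so D = Cmin,ss·Vd·(1−f)/f.
D = 17 × 76 × (1−f)/f ≈ 17 × 76 × 0.53011 ≈ 684.90 mg.

685 mg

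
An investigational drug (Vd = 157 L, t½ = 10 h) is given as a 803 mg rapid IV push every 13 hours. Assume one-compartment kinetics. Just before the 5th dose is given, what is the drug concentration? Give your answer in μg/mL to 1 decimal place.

3.4 μg/mL

f = (1/2)^(τ/t½) = (1/2)^(13/10) ≈ 0.4061.
C₀ = D/Vd = 803/157 ≈ 5.115 μg/mL.
Before the 5th dose, 4 doses have been given. Superposition: Cmin = C₀·(f + f² + … + f^4).
≈ 5.115 × (0.4061 + 0.1649 + 0.0670 + 0.0272) ≈ 5.115 × 0.6652 ≈ 3.402 μg/mL.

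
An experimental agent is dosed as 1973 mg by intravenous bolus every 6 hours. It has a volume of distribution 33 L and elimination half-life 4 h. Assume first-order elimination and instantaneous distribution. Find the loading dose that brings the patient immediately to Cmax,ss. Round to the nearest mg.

3052 mg

f = (1/2)^(6/4) ≈ 0.353553; accumulation ratio R = 1/(1−f) ≈ 1.54692.
Loading dose to hit Cmax,ss on first dose: D_load = D_maint·R ≈ 1973 × 1.54692 ≈ 3052.07 mg.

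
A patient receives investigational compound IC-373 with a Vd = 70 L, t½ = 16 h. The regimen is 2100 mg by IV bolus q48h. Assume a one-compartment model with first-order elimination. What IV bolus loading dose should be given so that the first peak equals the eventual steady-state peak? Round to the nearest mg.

f = (1/2)^(48/16) ≈ 0.125000; accumulation ratio R = 1/(1−f) ≈ 1.14286.
Loading dose to hit Cmax,ss on first dose: D_load = D_maint·R ≈ 2100 × 1.14286 ≈ 2400.01 mg.

2400 mg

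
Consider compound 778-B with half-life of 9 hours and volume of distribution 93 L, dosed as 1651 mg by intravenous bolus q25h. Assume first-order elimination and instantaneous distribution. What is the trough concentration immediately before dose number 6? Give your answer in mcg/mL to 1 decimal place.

3.0 mcg/mL

f = (1/2)^(τ/t½) = (1/2)^(25/9) ≈ 0.1458.
C₀ = D/Vd = 1651/93 ≈ 17.753 mcg/mL.
Before the 6th dose, 5 doses have been given. Superposition: Cmin = C₀·(f + f² + … + f^5).
≈ 17.753 × (0.1458 + 0.0213 + 0.0031 + 0.0005 + 0.0001) ≈ 17.753 × 0.1708 ≈ 3.032 mcg/mL.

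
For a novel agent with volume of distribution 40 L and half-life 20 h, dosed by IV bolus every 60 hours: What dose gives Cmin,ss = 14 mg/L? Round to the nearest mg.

τ/t½ = 60/20 ≈ 3, so f = (1/2)^(60/20) ≈ 0.125000.
Cmin,ss = (D/Vd)·f/(1−f), so D = Cmin,ss·Vd·(1−f)/f.
D = 14 × 40 × (1−f)/f ≈ 14 × 40 × 7.00000 ≈ 3920.00 mg.

3920 mg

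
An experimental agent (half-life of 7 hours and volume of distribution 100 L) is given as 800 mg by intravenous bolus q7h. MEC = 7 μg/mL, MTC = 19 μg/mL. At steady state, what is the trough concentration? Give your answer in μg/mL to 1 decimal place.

8.0 μg/mL

τ = 7 h = 1 half-life, so f = (1/2)^1 = 0.5.
Accumulation ratio R = 1/(1 − f) = 1/0.5 = 2/1.
Single-dose peak C₀ = D/Vd = 800/100 = 8 μg/mL.
Steady-state peak Cmax,ss = C₀·R = 8 × 2/1 ≈ 16.000 μg/mL.
Steady-state trough Cmin,ss = Cmax,ss·f ≈ 16.000 × 0.5 ≈ 8.000 μg/mL.
Trough 8.0 μg/mL vs MEC 7 μg/mL: adequate.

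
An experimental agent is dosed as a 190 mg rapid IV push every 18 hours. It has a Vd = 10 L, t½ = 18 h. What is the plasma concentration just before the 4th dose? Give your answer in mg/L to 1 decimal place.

f = (1/2)^(τ/t½) = (1/2)^(18/18) ≈ 0.5000.
C₀ = D/Vd = 190/10 ≈ 19.000 mg/L.
Before the 4th dose, 3 doses have been given. Superposition: Cmin = C₀·(f + f² + … + f^3).
≈ 19.000 × (0.5000 + 0.2500 + 0.1250) ≈ 19.000 × 0.8750 ≈ 16.625 mg/L.

16.6 mg/L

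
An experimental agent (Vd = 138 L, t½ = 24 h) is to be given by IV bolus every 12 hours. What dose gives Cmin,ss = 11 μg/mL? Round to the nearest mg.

629 mg

τ/t½ = 12/24 ≈ 0.5, so f = (1/2)^(12/24) ≈ 0.707107.
Cmin,ss = (D/Vd)·f/(1−f), so D = Cmin,ss·Vd·(1−f)/f.
D = 11 × 138 × (1−f)/f ≈ 11 × 138 × 0.41421 ≈ 628.77 mg.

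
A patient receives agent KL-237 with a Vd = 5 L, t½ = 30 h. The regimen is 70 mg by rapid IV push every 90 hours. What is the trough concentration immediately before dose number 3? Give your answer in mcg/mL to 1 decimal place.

2.0 mcg/mL

f = (1/2)^(τ/t½) = (1/2)^(90/30) ≈ 0.1250.
C₀ = D/Vd = 70/5 ≈ 14.000 mcg/mL.
Before the 3rd dose, 2 doses have been given. Superposition: Cmin = C₀·(f + f²).
≈ 14.000 × (0.1250 + 0.0156) ≈ 14.000 × 0.1406 ≈ 1.968 mcg/mL.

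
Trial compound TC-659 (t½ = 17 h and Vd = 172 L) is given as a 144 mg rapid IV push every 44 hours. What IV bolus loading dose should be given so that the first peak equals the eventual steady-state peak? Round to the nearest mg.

173 mg

f = (1/2)^(44/17) ≈ 0.166289; accumulation ratio R = 1/(1−f) ≈ 1.19946.
Loading dose to hit Cmax,ss on first dose: D_load = D_maint·R ≈ 144 × 1.19946 ≈ 172.72 mg.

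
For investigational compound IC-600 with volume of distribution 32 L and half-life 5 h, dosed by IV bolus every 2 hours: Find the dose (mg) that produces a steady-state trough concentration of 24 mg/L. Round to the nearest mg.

τ/t½ = 2/5 ≈ 0.4, so f = (1/2)^(2/5) ≈ 0.757858.
Cmin,ss = (D/Vd)·f/(1−f), so D = Cmin,ss·Vd·(1−f)/f.
D = 24 × 32 × (1−f)/f ≈ 24 × 32 × 0.31951 ≈ 245.38 mg.

245 mg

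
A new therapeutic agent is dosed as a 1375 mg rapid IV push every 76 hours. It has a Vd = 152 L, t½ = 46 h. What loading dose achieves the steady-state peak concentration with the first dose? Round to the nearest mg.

2017 mg

f = (1/2)^(76/46) ≈ 0.318160; accumulation ratio R = 1/(1−f) ≈ 1.46662.
Loading dose to hit Cmax,ss on first dose: D_load = D_maint·R ≈ 1375 × 1.46662 ≈ 2016.60 mg.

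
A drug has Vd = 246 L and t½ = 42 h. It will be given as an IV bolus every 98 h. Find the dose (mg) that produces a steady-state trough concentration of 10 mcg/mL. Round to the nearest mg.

9938 mg

τ/t½ = 98/42 ≈ 2.3333, so f = (1/2)^(98/42) ≈ 0.198425.
Cmin,ss = (D/Vd)·f/(1−f), so D = Cmin,ss·Vd·(1−f)/f.
D = 10 × 246 × (1−f)/f ≈ 10 × 246 × 4.03969 ≈ 9937.64 mg.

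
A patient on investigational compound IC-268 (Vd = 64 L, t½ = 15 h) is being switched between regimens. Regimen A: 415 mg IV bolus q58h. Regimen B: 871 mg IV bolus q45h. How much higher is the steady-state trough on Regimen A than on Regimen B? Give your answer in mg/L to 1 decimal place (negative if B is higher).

-1.5 mg/L

Regimen A: f = (1/2)^(58/15) ≈ 0.0686; Cmin,ss = (415/64)·f/(1−f) ≈ 0.478 mg/L.
Regimen B: f = (1/2)^(45/15) ≈ 0.1250; Cmin,ss = (871/64)·f/(1−f) ≈ 1.944 mg/L.
Difference ≈ 0.478 − 1.944 ≈ -1.466 mg/L.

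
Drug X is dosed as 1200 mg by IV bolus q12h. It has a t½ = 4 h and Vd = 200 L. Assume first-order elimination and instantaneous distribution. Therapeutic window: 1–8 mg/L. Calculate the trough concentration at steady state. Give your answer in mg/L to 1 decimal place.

τ = 12 h = 3 half-lives, so f = (1/2)^3 = 0.125.
At steady state, R = 1/(1 − 0.125) = 8/7.
Single-dose peak C₀ = D/Vd = 1200/200 = 6 mg/L.
Steady-state peak Cmax,ss = C₀·R = 6 × 8/7 ≈ 6.857 mg/L.
Steady-state trough Cmin,ss = Cmax,ss·f ≈ 6.857 × 0.125 ≈ 0.857 mg/L.
Trough 0.9 mg/L vs MEC 1 mg/L: subtherapeutic.

0.9 mg/L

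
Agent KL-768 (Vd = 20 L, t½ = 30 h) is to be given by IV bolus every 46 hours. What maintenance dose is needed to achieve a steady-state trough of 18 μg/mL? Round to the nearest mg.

τ/t½ = 46/30 ≈ 1.5333, so f = (1/2)^(46/30) ≈ 0.345478.
Cmin,ss = (D/Vd)·f/(1−f), so D = Cmin,ss·Vd·(1−f)/f.
D = 18 × 20 × (1−f)/f ≈ 18 × 20 × 1.89454 ≈ 682.03 mg.

682 mg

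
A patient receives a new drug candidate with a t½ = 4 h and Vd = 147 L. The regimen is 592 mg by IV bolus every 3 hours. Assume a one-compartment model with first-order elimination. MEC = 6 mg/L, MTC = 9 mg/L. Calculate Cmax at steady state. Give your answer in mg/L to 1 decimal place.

9.9 mg/L

Over one 3-h interval, 3/4 ≈ 0.75 half-lives elapse, leaving f ≈ 0.5946 of each dose.
Accumulation ratio R = 1/(1 − f) ≈ 1/0.4054 ≈ 2.4667.
Single-dose peak C₀ = D/Vd = 592/147 ≈ 4.027 mg/L.
Cmax,ss = C₀/(1 − f) ≈ 4.027/0.4054 ≈ 9.933 mg/L.
Peak 9.9 mg/L vs MTC 9 mg/L: exceeds toxic threshold.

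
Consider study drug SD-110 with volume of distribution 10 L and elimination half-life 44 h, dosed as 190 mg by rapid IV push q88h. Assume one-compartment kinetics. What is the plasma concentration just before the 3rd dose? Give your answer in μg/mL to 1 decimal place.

f = (1/2)^(τ/t½) = (1/2)^(88/44) ≈ 0.2500.
C₀ = D/Vd = 190/10 ≈ 19.000 μg/mL.
Before the 3rd dose, 2 doses have been given. Superposition: Cmin = C₀·(f + f²).
≈ 19.000 × (0.2500 + 0.0625) ≈ 19.000 × 0.3125 ≈ 5.938 μg/mL.

5.9 μg/mL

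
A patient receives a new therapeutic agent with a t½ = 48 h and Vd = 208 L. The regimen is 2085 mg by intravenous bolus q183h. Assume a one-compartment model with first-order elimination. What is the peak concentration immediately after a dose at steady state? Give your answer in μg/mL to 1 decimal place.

τ/t½ = 183/48 ≈ 3.8125, so fraction remaining f = (1/2)^(183/48) ≈ 0.0712.
Accumulation ratio R = 1/(1 − f) ≈ 1/0.9288 ≈ 1.0767.
Each bolus raises the concentration by D/Vd = 2085/208 ≈ 10.024 μg/mL.
Steady-state peak Cmax,ss = C₀·R ≈ 10.024 × 1.0767 ≈ 10.793 μg/mL.

10.8 μg/mL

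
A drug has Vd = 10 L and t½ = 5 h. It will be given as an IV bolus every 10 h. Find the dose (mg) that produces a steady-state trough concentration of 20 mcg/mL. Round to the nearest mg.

600 mg

τ/t½ = 10/5 ≈ 2, so f = (1/2)^(10/5) ≈ 0.250000.
Cmin,ss = (D/Vd)·f/(1−f), so D = Cmin,ss·Vd·(1−f)/f.
D = 20 × 10 × (1−f)/f ≈ 20 × 10 × 3.00000 ≈ 600.00 mg.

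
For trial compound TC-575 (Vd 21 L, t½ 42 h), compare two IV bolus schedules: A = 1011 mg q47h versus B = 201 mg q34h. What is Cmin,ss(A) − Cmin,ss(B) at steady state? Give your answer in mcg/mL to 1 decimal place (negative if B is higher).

Regimen A: f = (1/2)^(47/42) ≈ 0.4604; Cmin,ss = (1011/21)·f/(1−f) ≈ 41.077 mcg/mL.
Regimen B: f = (1/2)^(34/42) ≈ 0.5706; Cmin,ss = (201/21)·f/(1−f) ≈ 12.719 mcg/mL.
Difference ≈ 41.077 − 12.719 ≈ 28.358 mcg/mL.

28.4 mcg/mL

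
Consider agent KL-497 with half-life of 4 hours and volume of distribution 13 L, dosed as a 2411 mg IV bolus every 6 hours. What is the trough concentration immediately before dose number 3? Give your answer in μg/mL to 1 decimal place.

88.8 μg/mL

f = (1/2)^(τ/t½) = (1/2)^(6/4) ≈ 0.3536.
C₀ = D/Vd = 2411/13 ≈ 185.462 μg/mL.
Before the 3rd dose, 2 doses have been given. Superposition: Cmin = C₀·(f + f²).
≈ 185.462 × (0.3536 + 0.1250) ≈ 185.462 × 0.4786 ≈ 88.762 μg/mL.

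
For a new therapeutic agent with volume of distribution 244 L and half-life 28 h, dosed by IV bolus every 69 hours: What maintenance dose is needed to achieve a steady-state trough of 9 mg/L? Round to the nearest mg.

9923 mg

τ/t½ = 69/28 ≈ 2.4643, so f = (1/2)^(69/28) ≈ 0.181207.
Cmin,ss = (D/Vd)·f/(1−f), so D = Cmin,ss·Vd·(1−f)/f.
D = 9 × 244 × (1−f)/f ≈ 9 × 244 × 4.51855 ≈ 9922.74 mg.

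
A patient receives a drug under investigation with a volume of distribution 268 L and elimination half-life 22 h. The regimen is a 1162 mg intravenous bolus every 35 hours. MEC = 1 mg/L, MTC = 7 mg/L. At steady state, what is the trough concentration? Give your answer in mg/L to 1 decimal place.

2.2 mg/L

Over one 35-h interval, 35/22 ≈ 1.5909 half-lives elapse, leaving f ≈ 0.3320 of each dose.
Single-dose peak C₀ = D/Vd = 1162/268 ≈ 4.336 mg/L.
Steady-state trough Cmin,ss = C₀·f/(1−f) ≈ 4.336 × 0.3320/0.6680 ≈ 2.155 mg/L.
Trough 2.2 mg/L vs MEC 1 mg/L: adequate.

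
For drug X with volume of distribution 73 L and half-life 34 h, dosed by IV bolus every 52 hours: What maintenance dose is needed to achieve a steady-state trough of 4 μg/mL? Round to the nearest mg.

551 mg

τ/t½ = 52/34 ≈ 1.5294, so f = (1/2)^(52/34) ≈ 0.346419.
Cmin,ss = (D/Vd)·f/(1−f), so D = Cmin,ss·Vd·(1−f)/f.
D = 4 × 73 × (1−f)/f ≈ 4 × 73 × 1.88668 ≈ 550.91 mg.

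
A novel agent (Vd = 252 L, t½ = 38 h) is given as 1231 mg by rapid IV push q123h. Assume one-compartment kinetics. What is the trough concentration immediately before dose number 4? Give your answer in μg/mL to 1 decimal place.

0.6 μg/mL

f = (1/2)^(τ/t½) = (1/2)^(123/38) ≈ 0.1061.
C₀ = D/Vd = 1231/252 ≈ 4.885 μg/mL.
Before the 4th dose, 3 doses have been given. Superposition: Cmin = C₀·(f + f² + … + f^3).
≈ 4.885 × (0.1061 + 0.0113 + 0.0012) ≈ 4.885 × 0.1186 ≈ 0.579 μg/mL.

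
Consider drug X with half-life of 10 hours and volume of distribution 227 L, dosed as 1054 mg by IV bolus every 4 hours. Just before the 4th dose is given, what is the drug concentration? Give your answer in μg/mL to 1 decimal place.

8.2 μg/mL

f = (1/2)^(τ/t½) = (1/2)^(4/10) ≈ 0.7579.
C₀ = D/Vd = 1054/227 ≈ 4.643 μg/mL.
Before the 4th dose, 3 doses have been given. Superposition: Cmin = C₀·(f + f² + … + f^3).
≈ 4.643 × (0.7579 + 0.5744 + 0.4353) ≈ 4.643 × 1.7676 ≈ 8.207 μg/mL.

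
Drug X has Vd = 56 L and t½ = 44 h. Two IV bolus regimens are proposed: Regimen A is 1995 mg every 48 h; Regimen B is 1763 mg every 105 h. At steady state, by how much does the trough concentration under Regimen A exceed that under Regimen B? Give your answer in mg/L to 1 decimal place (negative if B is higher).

Regimen A: f = (1/2)^(48/44) ≈ 0.4695; Cmin,ss = (1995/56)·f/(1−f) ≈ 31.529 mg/L.
Regimen B: f = (1/2)^(105/44) ≈ 0.1913; Cmin,ss = (1763/56)·f/(1−f) ≈ 7.447 mg/L.
Difference ≈ 31.529 − 7.447 ≈ 24.082 mg/L.

24.1 mg/L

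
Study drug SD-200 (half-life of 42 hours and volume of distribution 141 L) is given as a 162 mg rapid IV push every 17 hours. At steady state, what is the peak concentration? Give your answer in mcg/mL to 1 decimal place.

4.7 mcg/mL

Over one 17-h interval, 17/42 ≈ 0.40476 half-lives elapse, leaving f ≈ 0.7554 of each dose.
Accumulation ratio R = 1/(1 − f) ≈ 1/0.2446 ≈ 4.0883.
Single-dose peak C₀ = D/Vd = 162/141 ≈ 1.149 mcg/mL.
Steady-state peak Cmax,ss = C₀·R ≈ 1.149 × 4.0883 ≈ 4.697 mcg/mL.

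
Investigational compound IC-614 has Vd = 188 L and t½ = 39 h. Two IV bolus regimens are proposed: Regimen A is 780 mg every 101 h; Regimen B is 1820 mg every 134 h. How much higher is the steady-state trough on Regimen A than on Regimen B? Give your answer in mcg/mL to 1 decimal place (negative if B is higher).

Regimen A: f = (1/2)^(101/39) ≈ 0.1661; Cmin,ss = (780/188)·f/(1−f) ≈ 0.826 mcg/mL.
Regimen B: f = (1/2)^(134/39) ≈ 0.0924; Cmin,ss = (1820/188)·f/(1−f) ≈ 0.986 mcg/mL.
Difference ≈ 0.826 − 0.986 ≈ -0.160 mcg/mL.

-0.2 mcg/mL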